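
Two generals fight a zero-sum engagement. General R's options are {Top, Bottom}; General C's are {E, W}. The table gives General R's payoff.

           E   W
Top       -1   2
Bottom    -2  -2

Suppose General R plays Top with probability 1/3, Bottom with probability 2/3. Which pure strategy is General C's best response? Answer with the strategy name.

If General C plays E, General R's expected payoff is (1/3)·(-1) + (2/3)·(-2) = -5/3.
If General C plays W, General R's expected payoff is (1/3)·2 + (2/3)·(-2) = -2/3.
General C minimizes General R's payoff; the smallest is -5/3, so the best response is E.

E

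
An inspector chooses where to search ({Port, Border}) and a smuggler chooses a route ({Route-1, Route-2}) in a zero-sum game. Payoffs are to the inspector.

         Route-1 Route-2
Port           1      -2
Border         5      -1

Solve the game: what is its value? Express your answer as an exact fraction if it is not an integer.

Row minima: Port → -2, Border → -1; maximin = -1.
Column maxima: Route-1 → 5, Route-2 → -1; minimax = -1.
Since maximin = minimax = -1, there is a saddle point and the value is -1.

-1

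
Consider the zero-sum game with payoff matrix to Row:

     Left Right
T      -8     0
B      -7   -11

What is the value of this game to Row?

-22/3

Row minima: T → -8, B → -11; maximin = -8.
Column maxima: Left → -7, Right → 0; minimax = -7.
-8 ≠ -7, so there is no saddle point; optimal play is mixed.
Let Row play T with probability p. Expected payoff against Left: (-8)p + (-7)(1−p) = −p − 7; against Right: 0p + (-11)(1−p) = 11p − 11.
Setting these equal: −p − 7 = 11p − 11 ⇒ −12p = -4 ⇒ p = 1/3, and the value is (-1)·(1/3) − 7 = -22/3.
For Column: with q = P(Left), equating T's and B's payoffs gives −8q = 4q − 11 ⇒ q = 11/12.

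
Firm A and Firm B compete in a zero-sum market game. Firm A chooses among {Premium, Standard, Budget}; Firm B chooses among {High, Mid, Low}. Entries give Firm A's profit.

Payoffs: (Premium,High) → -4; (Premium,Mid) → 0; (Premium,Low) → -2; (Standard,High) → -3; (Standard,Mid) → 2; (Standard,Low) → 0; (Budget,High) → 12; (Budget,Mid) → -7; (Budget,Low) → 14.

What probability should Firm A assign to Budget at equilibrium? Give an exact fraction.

5/24

Row minima: Premium → -4, Standard → -3, Budget → -7; maximin = -3.
Column maxima: High → 12, Mid → 2, Low → 14; minimax = 2.
-3 ≠ 2, so there is no saddle point; optimal play is mixed.
Premium is strictly dominated by Standard, so Firm A never plays it.
Low is strictly dominated by High (it gives Firm A strictly more in every row), so Firm B never plays it.
On the remaining 2×2 (Standard, Budget vs High, Mid):
Let Firm A play Standard with probability p. Expected payoff against High: (-3)p + 12(1−p) = −15p + 12; against Mid: 2p + (-7)(1−p) = 9p − 7.
Setting these equal: −15p + 12 = 9p − 7 ⇒ −24p = -19 ⇒ p = 19/24, and the value is (-15)·(19/24) + 12 = 1/8.
For Firm B: with q = P(High), equating Standard's and Budget's payoffs gives −5q + 2 = 19q − 7 ⇒ q = 3/8.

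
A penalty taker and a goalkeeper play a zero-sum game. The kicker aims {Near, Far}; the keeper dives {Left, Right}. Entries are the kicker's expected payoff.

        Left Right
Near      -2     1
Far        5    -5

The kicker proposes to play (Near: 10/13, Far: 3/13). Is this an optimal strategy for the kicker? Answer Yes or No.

Yes

Against Left this mix gives (10/13)·(-2) + (3/13)·5 = -5/13.
Against Right this mix gives (10/13)·1 + (3/13)·(-5) = -5/13.
All of the keeper's active replies (Left, Right) yield -5/13, and no column does worse for the kicker. The mix makes the keeper indifferent and guarantees -5/13, so it is optimal.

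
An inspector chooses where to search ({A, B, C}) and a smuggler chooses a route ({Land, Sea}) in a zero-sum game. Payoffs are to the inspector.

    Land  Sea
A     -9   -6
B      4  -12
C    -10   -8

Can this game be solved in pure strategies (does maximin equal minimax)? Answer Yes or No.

Row minima: A → -9, B → -12, C → -10; maximin = -9.
Column maxima: Land → 4, Sea → -6; minimax = -6.
-9 ≠ -6, so no pure-strategy equilibrium exists.

No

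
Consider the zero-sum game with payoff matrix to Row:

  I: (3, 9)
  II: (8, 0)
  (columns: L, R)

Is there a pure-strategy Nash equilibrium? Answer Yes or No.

No

Row minima: I → 3, II → 0; maximin = 3.
Column maxima: L → 8, R → 9; minimax = 8.
3 ≠ 8, so no pure-strategy equilibrium exists.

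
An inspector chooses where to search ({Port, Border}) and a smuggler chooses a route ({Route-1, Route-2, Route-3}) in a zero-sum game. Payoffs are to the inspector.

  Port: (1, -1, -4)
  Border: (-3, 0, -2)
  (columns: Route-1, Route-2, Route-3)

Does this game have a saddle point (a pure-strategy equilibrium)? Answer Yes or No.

No

Row minima: Port → -4, Border → -3; maximin = -3.
Column maxima: Route-1 → 1, Route-2 → 0, Route-3 → -2; minimax = -2.
-3 ≠ -2, so no pure-strategy equilibrium exists.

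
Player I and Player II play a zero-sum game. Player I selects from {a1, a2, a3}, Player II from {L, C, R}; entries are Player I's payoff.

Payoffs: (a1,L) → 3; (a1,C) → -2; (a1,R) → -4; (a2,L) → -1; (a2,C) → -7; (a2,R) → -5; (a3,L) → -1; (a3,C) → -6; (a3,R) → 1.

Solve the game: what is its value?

-26/9

Row minima: a1 → -4, a2 → -7, a3 → -6; maximin = -4.
Column maxima: L → 3, C → -2, R → 1; minimax = -2.
-4 ≠ -2, so there is no saddle point; optimal play is mixed.
a2 is strictly dominated by a1, so Player I never plays it.
L is strictly dominated by C (it gives Player I strictly more in every row), so Player II never plays it.
On the remaining 2×2 (a1, a3 vs C, R):
Let Player I play a1 with probability p. Expected payoff against C: (-2)p + (-6)(1−p) = 4p − 6; against R: (-4)p + 1(1−p) = −5p + 1.
Setting these equal: 4p − 6 = −5p + 1 ⇒ 9p = 7 ⇒ p = 7/9, and the value is (4)·(7/9) − 6 = -26/9.
For Player II: with q = P(C), equating a1's and a3's payoffs gives 2q − 4 = −7q + 1 ⇒ q = 5/9.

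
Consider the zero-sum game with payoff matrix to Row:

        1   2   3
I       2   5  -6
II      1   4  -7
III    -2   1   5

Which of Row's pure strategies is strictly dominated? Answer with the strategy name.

I gives a strictly higher payoff than II against every column: 2 > 1, 5 > 4, -6 > -7.
So II is strictly dominated and Row never plays it.

II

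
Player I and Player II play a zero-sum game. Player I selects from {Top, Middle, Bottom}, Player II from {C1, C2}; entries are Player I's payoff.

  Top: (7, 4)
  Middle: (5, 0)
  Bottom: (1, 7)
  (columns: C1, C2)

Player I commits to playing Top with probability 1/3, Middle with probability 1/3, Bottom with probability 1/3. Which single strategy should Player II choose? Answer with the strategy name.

C2

If Player II plays C1, Player I's expected payoff is (1/3)·7 + (1/3)·5 + (1/3)·1 = 13/3.
If Player II plays C2, Player I's expected payoff is (1/3)·4 + (1/3)·0 + (1/3)·7 = 11/3.
Player II minimizes Player I's payoff; the smallest is 11/3, so the best response is C2.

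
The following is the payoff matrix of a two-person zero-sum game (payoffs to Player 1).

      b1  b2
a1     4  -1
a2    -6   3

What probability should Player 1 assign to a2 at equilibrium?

5/14

Row minima: a1 → -1, a2 → -6; maximin = -1.
Column maxima: b1 → 4, b2 → 3; minimax = 3.
-1 ≠ 3, so there is no saddle point; optimal play is mixed.
Let Player 1 play a1 with probability p. Expected payoff against b1: 4p + (-6)(1−p) = 10p − 6; against b2: (-1)p + 3(1−p) = −4p + 3.
Setting these equal: 10p − 6 = −4p + 3 ⇒ 14p = 9 ⇒ p = 9/14, and the value is (10)·(9/14) − 6 = 3/7.
For Player 2: with q = P(b1), equating a1's and a2's payoffs gives 5q − 1 = −9q + 3 ⇒ q = 2/7.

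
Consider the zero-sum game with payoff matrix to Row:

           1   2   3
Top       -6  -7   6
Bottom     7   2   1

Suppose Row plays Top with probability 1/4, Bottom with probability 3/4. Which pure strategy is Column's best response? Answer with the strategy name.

If Column plays 1, Row's expected payoff is (1/4)·(-6) + (3/4)·7 = 15/4.
If Column plays 2, Row's expected payoff is (1/4)·(-7) + (3/4)·2 = -1/4.
If Column plays 3, Row's expected payoff is (1/4)·6 + (3/4)·1 = 9/4.
Column minimizes Row's payoff; the smallest is -1/4, so the best response is 2.

2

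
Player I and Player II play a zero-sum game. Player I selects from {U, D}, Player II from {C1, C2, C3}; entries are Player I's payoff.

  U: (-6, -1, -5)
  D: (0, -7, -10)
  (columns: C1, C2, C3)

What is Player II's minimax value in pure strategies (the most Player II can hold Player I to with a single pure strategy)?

Column maxima: C1 → 0, C2 → -1, C3 → -5.
The smallest of these is -5.

-5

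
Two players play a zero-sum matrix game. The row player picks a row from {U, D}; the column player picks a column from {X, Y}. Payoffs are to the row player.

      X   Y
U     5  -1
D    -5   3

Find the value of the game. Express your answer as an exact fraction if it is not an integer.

5/7

Row minima: U → -1, D → -5; maximin = -1.
Column maxima: X → 5, Y → 3; minimax = 3.
-1 ≠ 3, so there is no saddle point; optimal play is mixed.
Let the row player play U with probability p. Expected payoff against X: 5p + (-5)(1−p) = 10p − 5; against Y: (-1)p + 3(1−p) = −4p + 3.
Setting these equal: 10p − 5 = −4p + 3 ⇒ 14p = 8 ⇒ p = 4/7, and the value is (10)·(4/7) − 5 = 5/7.
For the column player: with q = P(X), equating U's and D's payoffs gives 6q − 1 = −8q + 3 ⇒ q = 2/7.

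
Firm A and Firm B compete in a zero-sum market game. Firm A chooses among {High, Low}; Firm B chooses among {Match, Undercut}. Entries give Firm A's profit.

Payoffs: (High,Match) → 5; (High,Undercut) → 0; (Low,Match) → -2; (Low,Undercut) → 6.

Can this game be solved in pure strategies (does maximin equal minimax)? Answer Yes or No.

Row minima: High → 0, Low → -2; maximin = 0.
Column maxima: Match → 5, Undercut → 6; minimax = 5.
0 ≠ 5, so no pure-strategy equilibrium exists.

No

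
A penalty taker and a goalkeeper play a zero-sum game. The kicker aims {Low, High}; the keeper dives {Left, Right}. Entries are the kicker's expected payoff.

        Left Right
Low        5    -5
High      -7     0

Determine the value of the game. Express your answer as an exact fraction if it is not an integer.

Row minima: Low → -5, High → -7; maximin = -5.
Column maxima: Left → 5, Right → 0; minimax = 0.
-5 ≠ 0, so there is no saddle point; optimal play is mixed.
Let the kicker play Low with probability p. Expected payoff against Left: 5p + (-7)(1−p) = 12p − 7; against Right: (-5)p + 0(1−p) = −5p.
Setting these equal: 12p − 7 = −5p ⇒ 17p = 7 ⇒ p = 7/17, and the value is (12)·(7/17) − 7 = -35/17.
For the keeper: with q = P(Left), equating Low's and High's payoffs gives 10q − 5 = −7q ⇒ q = 5/17.

-35/17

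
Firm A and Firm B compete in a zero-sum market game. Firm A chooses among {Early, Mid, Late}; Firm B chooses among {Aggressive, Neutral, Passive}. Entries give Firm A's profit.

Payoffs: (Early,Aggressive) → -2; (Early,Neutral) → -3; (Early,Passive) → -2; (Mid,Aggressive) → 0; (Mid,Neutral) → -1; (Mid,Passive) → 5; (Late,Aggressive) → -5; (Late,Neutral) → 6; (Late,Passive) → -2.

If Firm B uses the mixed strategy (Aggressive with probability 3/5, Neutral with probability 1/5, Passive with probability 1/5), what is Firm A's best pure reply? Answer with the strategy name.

Expected payoff of Early: (3/5)·(-2) + (1/5)·(-3) + (1/5)·(-2) = -11/5.
Expected payoff of Mid: (3/5)·0 + (1/5)·(-1) + (1/5)·5 = 4/5.
Expected payoff of Late: (3/5)·(-5) + (1/5)·6 + (1/5)·(-2) = -11/5.
The largest is 4/5, so Firm A's best response is Mid.

Mid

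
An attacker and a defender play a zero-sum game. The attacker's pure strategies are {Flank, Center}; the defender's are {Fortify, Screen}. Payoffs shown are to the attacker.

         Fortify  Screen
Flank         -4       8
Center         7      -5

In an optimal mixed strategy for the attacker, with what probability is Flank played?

Row minima: Flank → -4, Center → -5; maximin = -4.
Column maxima: Fortify → 7, Screen → 8; minimax = 7.
-4 ≠ 7, so there is no saddle point; optimal play is mixed.
Let the attacker play Flank with probability p. Expected payoff against Fortify: (-4)p + 7(1−p) = −11p + 7; against Screen: 8p + (-5)(1−p) = 13p − 5.
Setting these equal: −11p + 7 = 13p − 5 ⇒ −24p = -12 ⇒ p = 1/2, and the value is (-11)·(1/2) + 7 = 3/2.
For the defender: with q = P(Fortify), equating Flank's and Center's payoffs gives −12q + 8 = 12q − 5 ⇒ q = 13/24.

1/2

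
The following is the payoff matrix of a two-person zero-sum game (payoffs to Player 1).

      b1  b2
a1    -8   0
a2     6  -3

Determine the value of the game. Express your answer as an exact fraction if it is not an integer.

Row minima: a1 → -8, a2 → -3; maximin = -3.
Column maxima: b1 → 6, b2 → 0; minimax = 0.
-3 ≠ 0, so there is no saddle point; optimal play is mixed.
Let Player 1 play a1 with probability p. Expected payoff against b1: (-8)p + 6(1−p) = −14p + 6; against b2: 0p + (-3)(1−p) = 3p − 3.
Setting these equal: −14p + 6 = 3p − 3 ⇒ −17p = -9 ⇒ p = 9/17, and the value is (-14)·(9/17) + 6 = -24/17.
For Player 2: with q = P(b1), equating a1's and a2's payoffs gives −8q = 9q − 3 ⇒ q = 3/17.

-24/17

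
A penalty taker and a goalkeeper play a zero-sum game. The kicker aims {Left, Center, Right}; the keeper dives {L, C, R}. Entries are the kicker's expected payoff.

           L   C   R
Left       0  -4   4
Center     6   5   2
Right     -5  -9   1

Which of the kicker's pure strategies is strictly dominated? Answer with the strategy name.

Right

Left gives a strictly higher payoff than Right against every column: 0 > -5, -4 > -9, 4 > 1.
So Right is strictly dominated and the kicker never plays it.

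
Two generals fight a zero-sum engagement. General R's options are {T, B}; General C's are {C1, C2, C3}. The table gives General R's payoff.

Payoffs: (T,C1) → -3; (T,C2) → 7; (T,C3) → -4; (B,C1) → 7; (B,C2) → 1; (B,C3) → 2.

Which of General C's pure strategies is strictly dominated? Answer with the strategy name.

C1

C3 holds General R's payoff strictly below C1 in every row: -4 < -3, 2 < 7.
So C1 is strictly dominated for General C.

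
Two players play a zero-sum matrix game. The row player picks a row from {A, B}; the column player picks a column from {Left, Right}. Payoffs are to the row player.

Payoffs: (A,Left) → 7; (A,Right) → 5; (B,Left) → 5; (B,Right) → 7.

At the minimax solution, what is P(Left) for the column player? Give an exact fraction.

1/2

Row minima: A → 5, B → 5; maximin = 5.
Column maxima: Left → 7, Right → 7; minimax = 7.
5 ≠ 7, so there is no saddle point; optimal play is mixed.
Let the row player play A with probability p. Expected payoff against Left: 7p + 5(1−p) = 2p + 5; against Right: 5p + 7(1−p) = −2p + 7.
Setting these equal: 2p + 5 = −2p + 7 ⇒ 4p = 2 ⇒ p = 1/2, and the value is (2)·(1/2) + 5 = 6.
For the column player: with q = P(Left), equating A's and B's payoffs gives 2q + 5 = −2q + 7 ⇒ q = 1/2.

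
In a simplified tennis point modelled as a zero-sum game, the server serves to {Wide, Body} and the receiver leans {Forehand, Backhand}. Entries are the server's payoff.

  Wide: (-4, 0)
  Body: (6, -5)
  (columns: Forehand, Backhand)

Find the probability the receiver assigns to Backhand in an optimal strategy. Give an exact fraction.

2/3

Row minima: Wide → -4, Body → -5; maximin = -4.
Column maxima: Forehand → 6, Backhand → 0; minimax = 0.
-4 ≠ 0, so there is no saddle point; optimal play is mixed.
Let the server play Wide with probability p. Expected payoff against Forehand: (-4)p + 6(1−p) = −10p + 6; against Backhand: 0p + (-5)(1−p) = 5p − 5.
Setting these equal: −10p + 6 = 5p − 5 ⇒ −15p = -11 ⇒ p = 11/15, and the value is (-10)·(11/15) + 6 = -4/3.
For the receiver: with q = P(Forehand), equating Wide's and Body's payoffs gives −4q = 11q − 5 ⇒ q = 1/3.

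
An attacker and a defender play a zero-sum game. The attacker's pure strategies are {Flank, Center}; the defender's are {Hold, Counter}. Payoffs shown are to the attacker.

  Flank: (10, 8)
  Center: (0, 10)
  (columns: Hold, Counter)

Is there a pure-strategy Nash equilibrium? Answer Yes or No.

Row minima: Flank → 8, Center → 0; maximin = 8.
Column maxima: Hold → 10, Counter → 10; minimax = 10.
8 ≠ 10, so no pure-strategy equilibrium exists.

No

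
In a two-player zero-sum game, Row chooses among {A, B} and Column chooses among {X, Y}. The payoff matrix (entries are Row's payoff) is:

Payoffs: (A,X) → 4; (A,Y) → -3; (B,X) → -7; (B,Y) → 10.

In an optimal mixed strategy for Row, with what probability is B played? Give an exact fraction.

7/24

Row minima: A → -3, B → -7; maximin = -3.
Column maxima: X → 4, Y → 10; minimax = 4.
-3 ≠ 4, so there is no saddle point; optimal play is mixed.
Let Row play A with probability p. Expected payoff against X: 4p + (-7)(1−p) = 11p − 7; against Y: (-3)p + 10(1−p) = −13p + 10.
Setting these equal: 11p − 7 = −13p + 10 ⇒ 24p = 17 ⇒ p = 17/24, and the value is (11)·(17/24) − 7 = 19/24.
For Column: with q = P(X), equating A's and B's payoffs gives 7q − 3 = −17q + 10 ⇒ q = 13/24.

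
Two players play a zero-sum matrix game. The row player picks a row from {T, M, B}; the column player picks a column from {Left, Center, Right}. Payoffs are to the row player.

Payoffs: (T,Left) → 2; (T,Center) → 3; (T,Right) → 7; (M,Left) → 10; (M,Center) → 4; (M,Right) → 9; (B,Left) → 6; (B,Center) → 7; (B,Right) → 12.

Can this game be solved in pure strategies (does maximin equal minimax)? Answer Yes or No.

No

Row minima: T → 2, M → 4, B → 6; maximin = 6.
Column maxima: Left → 10, Center → 7, Right → 12; minimax = 7.
6 ≠ 7, so no pure-strategy equilibrium exists.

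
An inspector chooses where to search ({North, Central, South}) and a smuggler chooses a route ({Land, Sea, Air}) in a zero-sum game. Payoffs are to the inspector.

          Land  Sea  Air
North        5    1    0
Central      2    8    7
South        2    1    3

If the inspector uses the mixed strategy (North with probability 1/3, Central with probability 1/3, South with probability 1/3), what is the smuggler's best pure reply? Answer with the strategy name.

Land

If the smuggler plays Land, the inspector's expected payoff is (1/3)·5 + (1/3)·2 + (1/3)·2 = 3.
If the smuggler plays Sea, the inspector's expected payoff is (1/3)·1 + (1/3)·8 + (1/3)·1 = 10/3.
If the smuggler plays Air, the inspector's expected payoff is (1/3)·0 + (1/3)·7 + (1/3)·3 = 10/3.
The smuggler minimizes the inspector's payoff; the smallest is 3, so the best response is Land.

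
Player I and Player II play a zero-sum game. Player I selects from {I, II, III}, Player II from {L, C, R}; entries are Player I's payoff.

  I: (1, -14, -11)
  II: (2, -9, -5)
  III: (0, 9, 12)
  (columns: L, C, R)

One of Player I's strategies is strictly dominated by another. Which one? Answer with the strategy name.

I

II gives a strictly higher payoff than I against every column: 2 > 1, -9 > -14, -5 > -11.
So I is strictly dominated and Player I never plays it.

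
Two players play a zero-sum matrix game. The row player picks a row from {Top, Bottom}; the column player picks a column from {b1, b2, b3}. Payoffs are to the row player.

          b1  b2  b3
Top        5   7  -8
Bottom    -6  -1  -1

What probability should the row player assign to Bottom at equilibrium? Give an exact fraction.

Row minima: Top → -8, Bottom → -6; maximin = -6.
Column maxima: b1 → 5, b2 → 7, b3 → -1; minimax = -1.
-6 ≠ -1, so there is no saddle point; optimal play is mixed.
b2 is strictly dominated by b1 (it gives the row player strictly more in every row), so the column player never plays it.
On the remaining 2×2 (Top, Bottom vs b1, b3):
Let the row player play Top with probability p. Expected payoff against b1: 5p + (-6)(1−p) = 11p − 6; against b3: (-8)p + (-1)(1−p) = −7p − 1.
Setting these equal: 11p − 6 = −7p − 1 ⇒ 18p = 5 ⇒ p = 5/18, and the value is (11)·(5/18) − 6 = -53/18.
For the column player: with q = P(b1), equating Top's and Bottom's payoffs gives 13q − 8 = −5q − 1 ⇒ q = 7/18.

13/18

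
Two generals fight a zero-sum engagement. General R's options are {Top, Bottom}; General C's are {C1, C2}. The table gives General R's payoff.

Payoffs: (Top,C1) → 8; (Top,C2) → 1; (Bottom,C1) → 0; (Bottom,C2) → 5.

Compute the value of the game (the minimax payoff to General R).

Row minima: Top → 1, Bottom → 0; maximin = 1.
Column maxima: C1 → 8, C2 → 5; minimax = 5.
1 ≠ 5, so there is no saddle point; optimal play is mixed.
Let General R play Top with probability p. Expected payoff against C1: 8p + 0(1−p) = 8p; against C2: 1p + 5(1−p) = −4p + 5.
Setting these equal: 8p = −4p + 5 ⇒ 12p = 5 ⇒ p = 5/12, and the value is (8)·(5/12) = 10/3.
For General C: with q = P(C1), equating Top's and Bottom's payoffs gives 7q + 1 = −5q + 5 ⇒ q = 1/3.

10/3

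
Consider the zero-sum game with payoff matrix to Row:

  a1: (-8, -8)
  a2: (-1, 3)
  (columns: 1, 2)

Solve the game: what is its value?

Row minima: a1 → -8, a2 → -1; maximin = -1.
Column maxima: 1 → -1, 2 → 3; minimax = -1.
Since maximin = minimax = -1, there is a saddle point and the value is -1.

-1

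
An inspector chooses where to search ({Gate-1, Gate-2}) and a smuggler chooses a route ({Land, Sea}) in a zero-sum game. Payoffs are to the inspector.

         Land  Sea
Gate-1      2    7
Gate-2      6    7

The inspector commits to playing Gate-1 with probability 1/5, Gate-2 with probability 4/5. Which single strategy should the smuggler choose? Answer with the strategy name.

Land

If the smuggler plays Land, the inspector's expected payoff is (1/5)·2 + (4/5)·6 = 26/5.
If the smuggler plays Sea, the inspector's expected payoff is (1/5)·7 + (4/5)·7 = 7.
The smuggler minimizes the inspector's payoff; the smallest is 26/5, so the best response is Land.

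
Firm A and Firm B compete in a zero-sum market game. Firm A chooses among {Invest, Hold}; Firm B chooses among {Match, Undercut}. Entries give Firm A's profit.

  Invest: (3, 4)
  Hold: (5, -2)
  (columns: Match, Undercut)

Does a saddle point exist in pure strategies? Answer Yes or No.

Row minima: Invest → 3, Hold → -2; maximin = 3.
Column maxima: Match → 5, Undercut → 4; minimax = 4.
3 ≠ 4, so no pure-strategy equilibrium exists.

No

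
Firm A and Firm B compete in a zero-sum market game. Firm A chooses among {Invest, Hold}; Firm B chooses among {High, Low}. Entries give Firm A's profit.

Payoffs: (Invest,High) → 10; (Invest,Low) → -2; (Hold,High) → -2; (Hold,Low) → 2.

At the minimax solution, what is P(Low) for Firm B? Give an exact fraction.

3/4

Row minima: Invest → -2, Hold → -2; maximin = -2.
Column maxima: High → 10, Low → 2; minimax = 2.
-2 ≠ 2, so there is no saddle point; optimal play is mixed.
Let Firm A play Invest with probability p. Expected payoff against High: 10p + (-2)(1−p) = 12p − 2; against Low: (-2)p + 2(1−p) = −4p + 2.
Setting these equal: 12p − 2 = −4p + 2 ⇒ 16p = 4 ⇒ p = 1/4, and the value is (12)·(1/4) − 2 = 1.
For Firm B: with q = P(High), equating Invest's and Hold's payoffs gives 12q − 2 = −4q + 2 ⇒ q = 1/4.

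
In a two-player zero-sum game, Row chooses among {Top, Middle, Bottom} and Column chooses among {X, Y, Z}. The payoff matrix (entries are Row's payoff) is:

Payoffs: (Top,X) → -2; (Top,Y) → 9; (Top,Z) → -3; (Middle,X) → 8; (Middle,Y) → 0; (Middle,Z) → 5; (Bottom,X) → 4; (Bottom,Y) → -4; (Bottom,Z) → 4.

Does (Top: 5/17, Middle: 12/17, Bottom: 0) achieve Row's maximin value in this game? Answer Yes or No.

Against X this mix gives (5/17)·(-2) + (12/17)·8 = 86/17.
Against Y this mix gives (5/17)·9 + (12/17)·0 = 45/17.
Against Z this mix gives (5/17)·(-3) + (12/17)·5 = 45/17.
All of Column's active replies (Y, Z) yield 45/17, and no column does worse for Row. The mix makes Column indifferent and guarantees 45/17, so it is optimal.

Yes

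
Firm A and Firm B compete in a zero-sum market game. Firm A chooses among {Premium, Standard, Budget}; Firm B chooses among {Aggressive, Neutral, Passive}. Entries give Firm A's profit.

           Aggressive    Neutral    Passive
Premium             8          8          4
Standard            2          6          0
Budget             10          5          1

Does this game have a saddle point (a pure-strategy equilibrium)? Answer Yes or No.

Yes

Row minima: Premium → 4, Standard → 0, Budget → 1; maximin = 4.
Column maxima: Aggressive → 10, Neutral → 8, Passive → 4; minimax = 4.
maximin = minimax = 4, so a saddle point exists.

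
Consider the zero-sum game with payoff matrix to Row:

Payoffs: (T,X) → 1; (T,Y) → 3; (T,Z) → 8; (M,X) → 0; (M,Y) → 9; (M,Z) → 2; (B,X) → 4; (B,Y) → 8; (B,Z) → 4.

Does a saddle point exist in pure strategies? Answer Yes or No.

Yes

Row minima: T → 1, M → 0, B → 4; maximin = 4.
Column maxima: X → 4, Y → 9, Z → 8; minimax = 4.
maximin = minimax = 4, so a saddle point exists.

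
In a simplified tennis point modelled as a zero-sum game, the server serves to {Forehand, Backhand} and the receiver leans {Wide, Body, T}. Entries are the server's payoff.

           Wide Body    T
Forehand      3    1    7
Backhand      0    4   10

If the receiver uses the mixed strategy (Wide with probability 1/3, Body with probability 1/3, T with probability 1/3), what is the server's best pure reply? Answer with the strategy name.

Expected payoff of Forehand: (1/3)·3 + (1/3)·1 + (1/3)·7 = 11/3.
Expected payoff of Backhand: (1/3)·0 + (1/3)·4 + (1/3)·10 = 14/3.
The largest is 14/3, so the server's best response is Backhand.

Backhand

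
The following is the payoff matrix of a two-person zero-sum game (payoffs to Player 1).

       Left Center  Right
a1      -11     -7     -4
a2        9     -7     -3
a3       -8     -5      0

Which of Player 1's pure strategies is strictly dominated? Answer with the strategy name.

a1

a3 gives a strictly higher payoff than a1 against every column: -8 > -11, -5 > -7, 0 > -4.
So a1 is strictly dominated and Player 1 never plays it.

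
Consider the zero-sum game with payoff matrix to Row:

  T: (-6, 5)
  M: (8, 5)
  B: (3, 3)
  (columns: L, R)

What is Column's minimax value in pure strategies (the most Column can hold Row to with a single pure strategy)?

Column maxima: L → 8, R → 5.
The smallest of these is 5.

5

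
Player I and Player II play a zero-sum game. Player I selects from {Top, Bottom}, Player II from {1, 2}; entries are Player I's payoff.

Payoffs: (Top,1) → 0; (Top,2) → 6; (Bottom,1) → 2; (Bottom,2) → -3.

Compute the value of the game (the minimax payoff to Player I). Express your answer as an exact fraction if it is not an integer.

Row minima: Top → 0, Bottom → -3; maximin = 0.
Column maxima: 1 → 2, 2 → 6; minimax = 2.
0 ≠ 2, so there is no saddle point; optimal play is mixed.
Let Player I play Top with probability p. Expected payoff against 1: 0p + 2(1−p) = −2p + 2; against 2: 6p + (-3)(1−p) = 9p − 3.
Setting these equal: −2p + 2 = 9p − 3 ⇒ −11p = -5 ⇒ p = 5/11, and the value is (-2)·(5/11) + 2 = 12/11.
For Player II: with q = P(1), equating Top's and Bottom's payoffs gives −6q + 6 = 5q − 3 ⇒ q = 9/11.

12/11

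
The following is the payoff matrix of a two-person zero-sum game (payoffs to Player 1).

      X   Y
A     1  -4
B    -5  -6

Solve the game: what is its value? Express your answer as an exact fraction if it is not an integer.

-4

Row minima: A → -4, B → -6; maximin = -4.
Column maxima: X → 1, Y → -4; minimax = -4.
Since maximin = minimax = -4, there is a saddle point and the value is -4.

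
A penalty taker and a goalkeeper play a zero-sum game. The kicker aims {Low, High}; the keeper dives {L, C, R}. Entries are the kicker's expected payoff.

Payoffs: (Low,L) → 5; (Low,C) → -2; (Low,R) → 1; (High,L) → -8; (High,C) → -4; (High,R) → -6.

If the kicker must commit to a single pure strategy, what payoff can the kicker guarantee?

Row minima: Low → -2, High → -8.
The best of these is -2.

-2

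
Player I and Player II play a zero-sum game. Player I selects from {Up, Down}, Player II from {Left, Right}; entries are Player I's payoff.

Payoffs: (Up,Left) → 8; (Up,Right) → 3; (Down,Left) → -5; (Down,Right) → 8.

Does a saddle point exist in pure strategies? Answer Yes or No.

Row minima: Up → 3, Down → -5; maximin = 3.
Column maxima: Left → 8, Right → 8; minimax = 8.
3 ≠ 8, so no pure-strategy equilibrium exists.

No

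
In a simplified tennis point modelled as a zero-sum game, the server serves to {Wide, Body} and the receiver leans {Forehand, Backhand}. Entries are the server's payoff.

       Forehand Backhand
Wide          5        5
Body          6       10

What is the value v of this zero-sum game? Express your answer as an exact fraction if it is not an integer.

6

Row minima: Wide → 5, Body → 6; maximin = 6.
Column maxima: Forehand → 6, Backhand → 10; minimax = 6.
Since maximin = minimax = 6, there is a saddle point and the value is 6.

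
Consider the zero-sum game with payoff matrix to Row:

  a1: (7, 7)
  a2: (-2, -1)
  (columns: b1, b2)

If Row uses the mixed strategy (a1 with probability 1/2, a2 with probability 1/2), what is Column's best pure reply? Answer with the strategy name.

If Column plays b1, Row's expected payoff is (1/2)·7 + (1/2)·(-2) = 5/2.
If Column plays b2, Row's expected payoff is (1/2)·7 + (1/2)·(-1) = 3.
Column minimizes Row's payoff; the smallest is 5/2, so the best response is b1.

b1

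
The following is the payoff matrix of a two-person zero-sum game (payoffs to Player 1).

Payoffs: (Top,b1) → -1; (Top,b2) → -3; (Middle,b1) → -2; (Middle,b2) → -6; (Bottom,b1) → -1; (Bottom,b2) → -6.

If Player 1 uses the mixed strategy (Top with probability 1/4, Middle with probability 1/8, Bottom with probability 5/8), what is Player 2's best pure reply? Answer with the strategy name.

b2

If Player 2 plays b1, Player 1's expected payoff is (1/4)·(-1) + (1/8)·(-2) + (5/8)·(-1) = -9/8.
If Player 2 plays b2, Player 1's expected payoff is (1/4)·(-3) + (1/8)·(-6) + (5/8)·(-6) = -21/4.
Player 2 minimizes Player 1's payoff; the smallest is -21/4, so the best response is b2.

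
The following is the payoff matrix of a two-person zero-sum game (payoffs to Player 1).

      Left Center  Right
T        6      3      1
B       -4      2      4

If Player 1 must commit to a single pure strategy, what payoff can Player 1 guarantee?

1

Row minima: T → 1, B → -4.
The best of these is 1.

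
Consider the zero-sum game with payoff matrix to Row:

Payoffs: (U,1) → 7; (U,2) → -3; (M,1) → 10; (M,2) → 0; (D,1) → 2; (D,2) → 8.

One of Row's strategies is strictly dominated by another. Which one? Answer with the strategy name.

U

M gives a strictly higher payoff than U against every column: 10 > 7, 0 > -3.
So U is strictly dominated and Row never plays it.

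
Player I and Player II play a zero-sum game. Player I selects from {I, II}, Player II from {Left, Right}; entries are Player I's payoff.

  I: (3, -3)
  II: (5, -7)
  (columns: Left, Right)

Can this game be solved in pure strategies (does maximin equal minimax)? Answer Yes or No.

Yes

Row minima: I → -3, II → -7; maximin = -3.
Column maxima: Left → 5, Right → -3; minimax = -3.
maximin = minimax = -3, so a saddle point exists.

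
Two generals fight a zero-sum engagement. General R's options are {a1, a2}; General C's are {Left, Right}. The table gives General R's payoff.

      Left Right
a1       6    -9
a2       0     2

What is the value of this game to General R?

Row minima: a1 → -9, a2 → 0; maximin = 0.
Column maxima: Left → 6, Right → 2; minimax = 2.
0 ≠ 2, so there is no saddle point; optimal play is mixed.
Let General R play a1 with probability p. Expected payoff against Left: 6p + 0(1−p) = 6p; against Right: (-9)p + 2(1−p) = −11p + 2.
Setting these equal: 6p = −11p + 2 ⇒ 17p = 2 ⇒ p = 2/17, and the value is (6)·(2/17) = 12/17.
For General C: with q = P(Left), equating a1's and a2's payoffs gives 15q − 9 = −2q + 2 ⇒ q = 11/17.

12/17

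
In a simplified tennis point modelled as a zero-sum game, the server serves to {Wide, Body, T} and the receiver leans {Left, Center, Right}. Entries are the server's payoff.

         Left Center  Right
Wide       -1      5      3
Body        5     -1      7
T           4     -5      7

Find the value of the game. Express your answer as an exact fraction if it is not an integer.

2

Row minima: Wide → -1, Body → -1, T → -5; maximin = -1.
Column maxima: Left → 5, Center → 5, Right → 7; minimax = 5.
-1 ≠ 5, so there is no saddle point; optimal play is mixed.
Right is strictly dominated by Left (it gives the server strictly more in every row), so the receiver never plays it.
With Right eliminated, T is strictly dominated by Body (Body gives the server strictly more in every remaining column), so the server never plays it.
On the remaining 2×2 (Wide, Body vs Left, Center):
Let the server play Wide with probability p. Expected payoff against Left: (-1)p + 5(1−p) = −6p + 5; against Center: 5p + (-1)(1−p) = 6p − 1.
Setting these equal: −6p + 5 = 6p − 1 ⇒ −12p = -6 ⇒ p = 1/2, and the value is (-6)·(1/2) + 5 = 2.
For the receiver: with q = P(Left), equating Wide's and Body's payoffs gives −6q + 5 = 6q − 1 ⇒ q = 1/2.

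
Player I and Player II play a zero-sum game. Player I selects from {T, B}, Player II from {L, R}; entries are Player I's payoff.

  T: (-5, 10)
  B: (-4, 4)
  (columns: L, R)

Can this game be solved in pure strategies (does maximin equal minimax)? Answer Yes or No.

Yes

Row minima: T → -5, B → -4; maximin = -4.
Column maxima: L → -4, R → 10; minimax = -4.
maximin = minimax = -4, so a saddle point exists.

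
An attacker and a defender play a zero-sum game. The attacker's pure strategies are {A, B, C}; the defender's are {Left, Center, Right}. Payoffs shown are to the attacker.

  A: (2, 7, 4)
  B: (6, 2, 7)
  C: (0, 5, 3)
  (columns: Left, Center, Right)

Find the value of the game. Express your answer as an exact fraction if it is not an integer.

38/9

Row minima: A → 2, B → 2, C → 0; maximin = 2.
Column maxima: Left → 6, Center → 7, Right → 7; minimax = 6.
2 ≠ 6, so there is no saddle point; optimal play is mixed.
C is strictly dominated by A, so the attacker never plays it.
Right is strictly dominated by Left (it gives the attacker strictly more in every row), so the defender never plays it.
On the remaining 2×2 (A, B vs Left, Center):
Let the attacker play A with probability p. Expected payoff against Left: 2p + 6(1−p) = −4p + 6; against Center: 7p + 2(1−p) = 5p + 2.
Setting these equal: −4p + 6 = 5p + 2 ⇒ −9p = -4 ⇒ p = 4/9, and the value is (-4)·(4/9) + 6 = 38/9.
For the defender: with q = P(Left), equating A's and B's payoffs gives −5q + 7 = 4q + 2 ⇒ q = 5/9.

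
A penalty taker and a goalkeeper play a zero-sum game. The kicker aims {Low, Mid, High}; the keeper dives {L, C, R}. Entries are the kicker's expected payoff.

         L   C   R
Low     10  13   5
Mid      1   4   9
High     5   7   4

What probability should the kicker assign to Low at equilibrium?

Row minima: Low → 5, Mid → 1, High → 4; maximin = 5.
Column maxima: L → 10, C → 13, R → 9; minimax = 9.
5 ≠ 9, so there is no saddle point; optimal play is mixed.
High is strictly dominated by Low, so the kicker never plays it.
C is strictly dominated by L (it gives the kicker strictly more in every row), so the keeper never plays it.
On the remaining 2×2 (Low, Mid vs L, R):
Let the kicker play Low with probability p. Expected payoff against L: 10p + 1(1−p) = 9p + 1; against R: 5p + 9(1−p) = −4p + 9.
Setting these equal: 9p + 1 = −4p + 9 ⇒ 13p = 8 ⇒ p = 8/13, and the value is (9)·(8/13) + 1 = 85/13.
For the keeper: with q = P(L), equating Low's and Mid's payoffs gives 5q + 5 = −8q + 9 ⇒ q = 4/13.

8/13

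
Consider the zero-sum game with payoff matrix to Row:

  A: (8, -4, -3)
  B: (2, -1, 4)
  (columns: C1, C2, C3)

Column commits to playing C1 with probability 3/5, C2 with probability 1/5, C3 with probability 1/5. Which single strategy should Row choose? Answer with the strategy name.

A

Expected payoff of A: (3/5)·8 + (1/5)·(-4) + (1/5)·(-3) = 17/5.
Expected payoff of B: (3/5)·2 + (1/5)·(-1) + (1/5)·4 = 9/5.
The largest is 17/5, so Row's best response is A.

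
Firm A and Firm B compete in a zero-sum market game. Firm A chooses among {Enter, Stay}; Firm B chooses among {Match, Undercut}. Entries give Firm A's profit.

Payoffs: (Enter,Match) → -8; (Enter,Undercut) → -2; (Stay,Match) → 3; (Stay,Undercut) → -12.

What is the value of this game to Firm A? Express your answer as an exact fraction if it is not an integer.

-34/7

Row minima: Enter → -8, Stay → -12; maximin = -8.
Column maxima: Match → 3, Undercut → -2; minimax = -2.
-8 ≠ -2, so there is no saddle point; optimal play is mixed.
Let Firm A play Enter with probability p. Expected payoff against Match: (-8)p + 3(1−p) = −11p + 3; against Undercut: (-2)p + (-12)(1−p) = 10p − 12.
Setting these equal: −11p + 3 = 10p − 12 ⇒ −21p = -15 ⇒ p = 5/7, and the value is (-11)·(5/7) + 3 = -34/7.
For Firm B: with q = P(Match), equating Enter's and Stay's payoffs gives −6q − 2 = 15q − 12 ⇒ q = 10/21.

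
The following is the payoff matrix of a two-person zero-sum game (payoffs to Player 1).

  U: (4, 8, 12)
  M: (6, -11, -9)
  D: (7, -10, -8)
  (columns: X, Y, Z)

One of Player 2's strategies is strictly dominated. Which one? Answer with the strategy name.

Y holds Player 1's payoff strictly below Z in every row: 8 < 12, -11 < -9, -10 < -8.
So Z is strictly dominated for Player 2.

Z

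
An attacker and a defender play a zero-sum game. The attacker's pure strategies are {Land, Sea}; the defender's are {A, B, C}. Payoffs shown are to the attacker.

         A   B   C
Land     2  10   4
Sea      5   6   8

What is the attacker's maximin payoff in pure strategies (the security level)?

Row minima: Land → 2, Sea → 5.
The best of these is 5.

5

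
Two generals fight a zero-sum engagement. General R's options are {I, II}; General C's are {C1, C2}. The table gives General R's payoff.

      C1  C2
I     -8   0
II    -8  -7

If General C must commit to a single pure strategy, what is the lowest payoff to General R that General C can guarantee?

-8

Column maxima: C1 → -8, C2 → 0.
The smallest of these is -8.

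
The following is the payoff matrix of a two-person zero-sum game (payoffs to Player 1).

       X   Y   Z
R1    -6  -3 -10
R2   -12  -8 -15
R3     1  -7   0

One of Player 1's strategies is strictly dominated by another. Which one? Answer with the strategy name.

R1 gives a strictly higher payoff than R2 against every column: -6 > -12, -3 > -8, -10 > -15.
So R2 is strictly dominated and Player 1 never plays it.

R2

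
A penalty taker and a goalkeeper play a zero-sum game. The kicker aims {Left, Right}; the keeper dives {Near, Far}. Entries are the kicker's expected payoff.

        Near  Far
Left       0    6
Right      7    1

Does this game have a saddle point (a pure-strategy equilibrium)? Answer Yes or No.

No

Row minima: Left → 0, Right → 1; maximin = 1.
Column maxima: Near → 7, Far → 6; minimax = 6.
1 ≠ 6, so no pure-strategy equilibrium exists.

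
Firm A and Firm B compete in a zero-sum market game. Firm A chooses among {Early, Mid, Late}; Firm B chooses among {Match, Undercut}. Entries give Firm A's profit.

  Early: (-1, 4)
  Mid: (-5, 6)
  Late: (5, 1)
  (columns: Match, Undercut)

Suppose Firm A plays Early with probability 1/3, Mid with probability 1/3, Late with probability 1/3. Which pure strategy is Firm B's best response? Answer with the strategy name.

If Firm B plays Match, Firm A's expected payoff is (1/3)·(-1) + (1/3)·(-5) + (1/3)·5 = -1/3.
If Firm B plays Undercut, Firm A's expected payoff is (1/3)·4 + (1/3)·6 + (1/3)·1 = 11/3.
Firm B minimizes Firm A's payoff; the smallest is -1/3, so the best response is Match.

Match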